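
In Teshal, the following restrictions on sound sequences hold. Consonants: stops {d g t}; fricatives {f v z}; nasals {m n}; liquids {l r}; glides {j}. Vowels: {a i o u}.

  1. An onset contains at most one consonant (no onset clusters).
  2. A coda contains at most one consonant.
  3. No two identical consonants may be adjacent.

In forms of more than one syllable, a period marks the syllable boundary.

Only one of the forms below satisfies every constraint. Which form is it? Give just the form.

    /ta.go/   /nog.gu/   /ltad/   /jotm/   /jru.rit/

/ta.go/

/ta.go/ — σ1 onset /t/, coda /∅/ ok; σ2 onset /g/, coda /∅/ ok → permitted
/nog.gu/ — violates constraint 3: adjacent identical consonants /gg/ → not permitted
/ltad/ — violates constraint 1: syllable 1 onset /lt/ has 2 consonants (> 1) → not permitted
/jotm/ — violates constraint 2: syllable 1 coda /tm/ has 2 consonants (> 1) → not permitted
/jru.rit/ — violates constraint 1: syllable 1 onset /jr/ has 2 consonants (> 1) → not permitted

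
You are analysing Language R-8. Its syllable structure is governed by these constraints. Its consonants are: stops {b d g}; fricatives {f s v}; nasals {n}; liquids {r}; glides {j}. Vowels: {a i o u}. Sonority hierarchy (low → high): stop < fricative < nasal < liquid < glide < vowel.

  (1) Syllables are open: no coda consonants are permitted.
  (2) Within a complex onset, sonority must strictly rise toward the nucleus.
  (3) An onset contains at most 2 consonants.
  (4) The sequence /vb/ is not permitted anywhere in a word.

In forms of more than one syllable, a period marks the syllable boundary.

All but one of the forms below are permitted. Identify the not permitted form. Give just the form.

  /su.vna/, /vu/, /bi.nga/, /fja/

/bi.nga/

/su.vna/ — σ1 onset /s/, coda /∅/ ok; σ2 onset /vn/ (2→3 rises), coda /∅/ ok → permitted
/vu/ — σ1 onset /v/, coda /∅/ ok → permitted
/bi.nga/ — violates constraint 2: syllable 2 onset /ng/: /n/ (nasal, 3) → /g/ (stop, 1) does not rise → not permitted
/fja/ — σ1 onset /fj/ (2→5 rises), coda /∅/ ok → permitted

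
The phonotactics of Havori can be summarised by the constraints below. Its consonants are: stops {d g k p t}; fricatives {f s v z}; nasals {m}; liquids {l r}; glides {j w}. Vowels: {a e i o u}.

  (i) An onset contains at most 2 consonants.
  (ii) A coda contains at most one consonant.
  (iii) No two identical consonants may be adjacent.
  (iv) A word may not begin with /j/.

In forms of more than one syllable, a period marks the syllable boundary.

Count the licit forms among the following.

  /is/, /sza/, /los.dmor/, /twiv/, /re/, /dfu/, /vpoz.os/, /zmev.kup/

/is/ — σ1 onset /∅/, coda /s/ ok → licit
/sza/ — σ1 onset /sz/ (2C), coda /∅/ ok → licit
/los.dmor/ — σ1 onset /l/, coda /s/ ok; σ2 onset /dm/ (2C), coda /r/ ok → licit
/twiv/ — σ1 onset /tw/ (2C), coda /v/ ok → licit
/re/ — σ1 onset /r/, coda /∅/ ok → licit
/dfu/ — σ1 onset /df/ (2C), coda /∅/ ok → licit
/vpoz.os/ — σ1 onset /vp/ (2C), coda /z/ ok; σ2 onset /∅/, coda /s/ ok → licit
/zmev.kup/ — σ1 onset /zm/ (2C), coda /v/ ok; σ2 onset /k/, coda /p/ ok → licit
Licit: /is/, /sza/, /los.dmor/, /twiv/, /re/, /dfu/, /vpoz.os/, /zmev.kup/ → 8.

8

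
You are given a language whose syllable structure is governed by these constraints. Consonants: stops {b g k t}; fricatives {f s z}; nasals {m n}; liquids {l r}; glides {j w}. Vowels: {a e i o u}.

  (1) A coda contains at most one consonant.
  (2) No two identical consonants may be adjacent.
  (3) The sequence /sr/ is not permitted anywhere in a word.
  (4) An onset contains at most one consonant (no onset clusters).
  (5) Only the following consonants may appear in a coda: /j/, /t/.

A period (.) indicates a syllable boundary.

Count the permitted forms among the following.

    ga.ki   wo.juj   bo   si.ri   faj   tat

6

ga.ki — σ1 onset /g/, coda /∅/ ok; σ2 onset /k/, coda /∅/ ok → permitted
wo.juj — σ1 onset /w/, coda /∅/ ok; σ2 onset /j/, coda /j/ ok → permitted
bo — σ1 onset /b/, coda /∅/ ok → permitted
si.ri — σ1 onset /s/, coda /∅/ ok; σ2 onset /r/, coda /∅/ ok → permitted
faj — σ1 onset /f/, coda /j/ ok → permitted
tat — σ1 onset /t/, coda /t/ ok → permitted
Permitted: ga.ki, wo.juj, bo, si.ri, faj, tat → 6.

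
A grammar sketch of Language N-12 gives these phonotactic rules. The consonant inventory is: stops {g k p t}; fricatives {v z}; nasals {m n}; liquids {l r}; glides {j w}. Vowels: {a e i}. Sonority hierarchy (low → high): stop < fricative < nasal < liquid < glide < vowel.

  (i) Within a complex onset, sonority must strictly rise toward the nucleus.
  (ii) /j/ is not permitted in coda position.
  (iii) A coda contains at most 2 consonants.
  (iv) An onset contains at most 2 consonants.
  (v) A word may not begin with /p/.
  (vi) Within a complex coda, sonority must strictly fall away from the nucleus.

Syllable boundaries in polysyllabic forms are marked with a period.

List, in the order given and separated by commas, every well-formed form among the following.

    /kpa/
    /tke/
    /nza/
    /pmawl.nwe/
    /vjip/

/vjip/

/kpa/ — violates constraint (i): syllable 1 onset /kp/: /k/ (stop, 1) → /p/ (stop, 1) does not rise → ill-formed
/tke/ — violates constraint (i): syllable 1 onset /tk/: /t/ (stop, 1) → /k/ (stop, 1) does not rise → ill-formed
/nza/ — violates constraint (i): syllable 1 onset /nz/: /n/ (nasal, 3) → /z/ (fricative, 2) does not rise → ill-formed
/pmawl.nwe/ — violates constraint (v): word begins with /p/ → ill-formed
/vjip/ — σ1 onset /vj/ (2→5 rises), coda /p/ ok → well-formed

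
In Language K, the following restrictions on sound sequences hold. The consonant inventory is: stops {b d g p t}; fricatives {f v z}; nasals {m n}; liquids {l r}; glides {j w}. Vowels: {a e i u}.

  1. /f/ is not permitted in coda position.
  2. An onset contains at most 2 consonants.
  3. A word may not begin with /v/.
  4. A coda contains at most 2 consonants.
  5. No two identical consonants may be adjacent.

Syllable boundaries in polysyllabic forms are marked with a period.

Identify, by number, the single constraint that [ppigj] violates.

5

[ppigj]: adjacent identical consonants /pp/.
This is a violation of constraint 5: "No two identical consonants may be adjacent."
The remaining constraints (1, 2, 3, 4) are satisfied.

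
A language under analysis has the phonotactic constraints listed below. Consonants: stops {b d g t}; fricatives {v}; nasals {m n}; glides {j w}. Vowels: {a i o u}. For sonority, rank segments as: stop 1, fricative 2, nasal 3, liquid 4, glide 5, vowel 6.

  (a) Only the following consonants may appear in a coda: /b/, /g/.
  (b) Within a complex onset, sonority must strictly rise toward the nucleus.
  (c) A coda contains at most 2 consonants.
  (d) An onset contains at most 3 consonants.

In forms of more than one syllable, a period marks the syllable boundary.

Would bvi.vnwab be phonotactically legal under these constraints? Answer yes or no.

bvi.vnwab — σ1 onset /bv/ (1→2 rises), coda /∅/ ok; σ2 onset /vnw/ (2→3→5 rises), coda /b/ ok → phonotactically legal

yes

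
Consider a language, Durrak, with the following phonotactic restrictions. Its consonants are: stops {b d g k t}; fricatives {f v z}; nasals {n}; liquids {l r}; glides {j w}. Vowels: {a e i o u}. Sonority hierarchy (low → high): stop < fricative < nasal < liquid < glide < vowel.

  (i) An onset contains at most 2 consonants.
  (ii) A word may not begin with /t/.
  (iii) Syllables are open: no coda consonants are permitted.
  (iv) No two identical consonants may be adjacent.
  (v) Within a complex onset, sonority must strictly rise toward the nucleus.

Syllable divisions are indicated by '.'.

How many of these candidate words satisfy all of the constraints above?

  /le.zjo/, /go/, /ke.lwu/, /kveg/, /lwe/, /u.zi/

5

/le.zjo/ — σ1 onset /l/, coda /∅/ ok; σ2 onset /zj/ (2→5 rises), coda /∅/ ok → permitted
/go/ — σ1 onset /g/, coda /∅/ ok → permitted
/ke.lwu/ — σ1 onset /k/, coda /∅/ ok; σ2 onset /lw/ (4→5 rises), coda /∅/ ok → permitted
/kveg/ — violates constraint (iii): syllable 1 coda /g/ has 1 consonant (> 0) → not permitted
/lwe/ — σ1 onset /lw/ (4→5 rises), coda /∅/ ok → permitted
/u.zi/ — σ1 onset /∅/, coda /∅/ ok; σ2 onset /z/, coda /∅/ ok → permitted
Permitted: /le.zjo/, /go/, /ke.lwu/, /lwe/, /u.zi/ → 5.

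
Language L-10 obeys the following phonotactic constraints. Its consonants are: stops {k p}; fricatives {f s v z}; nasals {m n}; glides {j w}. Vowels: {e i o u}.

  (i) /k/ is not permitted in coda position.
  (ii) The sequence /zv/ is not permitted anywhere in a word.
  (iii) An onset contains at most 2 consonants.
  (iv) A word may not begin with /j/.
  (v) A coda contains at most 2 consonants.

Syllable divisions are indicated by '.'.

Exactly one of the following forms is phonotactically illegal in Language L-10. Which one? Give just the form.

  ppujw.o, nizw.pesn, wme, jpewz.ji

jpewz.ji

ppujw.o — σ1 onset /pp/ (2C), coda /jw/ (2C) ok; σ2 onset /∅/, coda /∅/ ok → phonotactically legal
nizw.pesn — σ1 onset /n/, coda /zw/ (2C) ok; σ2 onset /p/, coda /sn/ (2C) ok → phonotactically legal
wme — σ1 onset /wm/ (2C), coda /∅/ ok → phonotactically legal
jpewz.ji — violates constraint (iv): word begins with /j/ → phonotactically illegal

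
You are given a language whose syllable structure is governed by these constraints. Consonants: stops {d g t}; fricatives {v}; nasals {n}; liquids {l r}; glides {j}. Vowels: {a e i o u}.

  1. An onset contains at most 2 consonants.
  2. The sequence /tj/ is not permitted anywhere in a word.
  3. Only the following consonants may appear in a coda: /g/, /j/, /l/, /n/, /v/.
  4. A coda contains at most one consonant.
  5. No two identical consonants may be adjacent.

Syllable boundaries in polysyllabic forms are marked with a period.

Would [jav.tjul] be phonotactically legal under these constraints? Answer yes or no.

[jav.tjul] — violates constraint 2: contains banned sequence /tj/ → phonotactically illegal

no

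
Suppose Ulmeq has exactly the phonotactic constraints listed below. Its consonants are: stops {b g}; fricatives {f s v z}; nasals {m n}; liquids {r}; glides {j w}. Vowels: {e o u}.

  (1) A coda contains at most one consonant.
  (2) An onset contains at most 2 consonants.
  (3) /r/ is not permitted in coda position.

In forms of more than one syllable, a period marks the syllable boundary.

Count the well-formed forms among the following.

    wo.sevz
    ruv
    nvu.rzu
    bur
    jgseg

wo.sevz — violates constraint 1: syllable 2 coda /vz/ has 2 consonants (> 1) → ill-formed
ruv — σ1 onset /r/, coda /v/ ok → well-formed
nvu.rzu — σ1 onset /nv/ (2C), coda /∅/ ok; σ2 onset /rz/ (2C), coda /∅/ ok → well-formed
bur — violates constraint 3: syllable 1 coda contains /r/ → ill-formed
jgseg — violates constraint 2: syllable 1 onset /jgs/ has 3 consonants (> 2) → ill-formed
Well-formed: ruv, nvu.rzu → 2.

2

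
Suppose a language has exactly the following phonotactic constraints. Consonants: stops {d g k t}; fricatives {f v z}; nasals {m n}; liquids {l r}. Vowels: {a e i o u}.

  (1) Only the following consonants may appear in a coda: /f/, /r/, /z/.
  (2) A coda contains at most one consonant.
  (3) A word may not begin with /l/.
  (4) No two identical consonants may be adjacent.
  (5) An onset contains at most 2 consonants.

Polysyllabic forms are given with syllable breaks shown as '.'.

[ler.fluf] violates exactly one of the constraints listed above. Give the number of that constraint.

[ler.fluf]: word begins with /l/.
This is a violation of constraint 3: "A word may not begin with /l/."
The remaining constraints (1, 2, 4, 5) are satisfied.

3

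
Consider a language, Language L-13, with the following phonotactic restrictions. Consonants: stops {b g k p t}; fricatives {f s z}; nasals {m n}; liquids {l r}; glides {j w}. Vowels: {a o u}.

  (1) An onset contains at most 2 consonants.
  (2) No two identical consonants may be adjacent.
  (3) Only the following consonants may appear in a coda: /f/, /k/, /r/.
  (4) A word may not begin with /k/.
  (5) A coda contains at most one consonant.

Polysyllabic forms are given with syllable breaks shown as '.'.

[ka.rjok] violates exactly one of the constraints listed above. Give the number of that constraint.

4

[ka.rjok]: word begins with /k/.
This is a violation of constraint 4: "A word may not begin with /k/."
The remaining constraints (1, 2, 3, 5) are satisfied.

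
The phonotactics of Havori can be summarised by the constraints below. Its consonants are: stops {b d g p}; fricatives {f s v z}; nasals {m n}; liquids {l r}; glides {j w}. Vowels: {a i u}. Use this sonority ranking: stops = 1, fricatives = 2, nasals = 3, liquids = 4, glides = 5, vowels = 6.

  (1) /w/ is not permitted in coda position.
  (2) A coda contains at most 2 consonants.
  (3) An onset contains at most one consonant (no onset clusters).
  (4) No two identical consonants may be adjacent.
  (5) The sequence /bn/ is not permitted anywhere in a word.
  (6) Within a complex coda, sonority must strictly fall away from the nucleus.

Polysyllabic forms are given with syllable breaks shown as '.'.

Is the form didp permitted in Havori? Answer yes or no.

no

didp — violates constraint 6: syllable 1 coda /dp/: /d/ (stop, 1) → /p/ (stop, 1) does not fall → not permitted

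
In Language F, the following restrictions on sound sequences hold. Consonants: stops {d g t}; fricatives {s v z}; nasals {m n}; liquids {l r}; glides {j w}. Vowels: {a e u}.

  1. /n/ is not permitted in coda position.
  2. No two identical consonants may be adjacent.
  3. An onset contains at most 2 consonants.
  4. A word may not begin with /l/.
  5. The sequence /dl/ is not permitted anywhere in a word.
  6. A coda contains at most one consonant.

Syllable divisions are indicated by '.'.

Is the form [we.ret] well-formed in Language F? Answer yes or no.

[we.ret] — σ1 onset /w/, coda /∅/ ok; σ2 onset /r/, coda /t/ ok → well-formed

yes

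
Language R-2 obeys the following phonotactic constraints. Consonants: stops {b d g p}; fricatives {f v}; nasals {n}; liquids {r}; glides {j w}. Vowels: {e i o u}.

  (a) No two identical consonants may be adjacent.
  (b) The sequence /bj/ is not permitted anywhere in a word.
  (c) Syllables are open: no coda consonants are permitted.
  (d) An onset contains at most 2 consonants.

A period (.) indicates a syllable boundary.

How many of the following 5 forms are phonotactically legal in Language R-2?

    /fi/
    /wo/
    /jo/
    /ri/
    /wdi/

5

/fi/ — σ1 onset /f/, coda /∅/ ok → phonotactically legal
/wo/ — σ1 onset /w/, coda /∅/ ok → phonotactically legal
/jo/ — σ1 onset /j/, coda /∅/ ok → phonotactically legal
/ri/ — σ1 onset /r/, coda /∅/ ok → phonotactically legal
/wdi/ — σ1 onset /wd/ (2C), coda /∅/ ok → phonotactically legal
Phonotactically legal: /fi/, /wo/, /jo/, /ri/, /wdi/ → 5.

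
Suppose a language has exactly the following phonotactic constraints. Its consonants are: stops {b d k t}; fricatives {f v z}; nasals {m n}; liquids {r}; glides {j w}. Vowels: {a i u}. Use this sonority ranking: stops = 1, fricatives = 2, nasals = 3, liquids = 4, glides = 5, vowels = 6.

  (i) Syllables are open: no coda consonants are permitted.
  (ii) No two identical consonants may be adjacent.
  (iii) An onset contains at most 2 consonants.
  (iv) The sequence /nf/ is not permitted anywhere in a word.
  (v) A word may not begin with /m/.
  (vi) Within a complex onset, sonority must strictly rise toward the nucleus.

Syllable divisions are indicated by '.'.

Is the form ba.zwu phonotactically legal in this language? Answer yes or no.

ba.zwu — σ1 onset /b/, coda /∅/ ok; σ2 onset /zw/ (2→5 rises), coda /∅/ ok → phonotactically legal

yes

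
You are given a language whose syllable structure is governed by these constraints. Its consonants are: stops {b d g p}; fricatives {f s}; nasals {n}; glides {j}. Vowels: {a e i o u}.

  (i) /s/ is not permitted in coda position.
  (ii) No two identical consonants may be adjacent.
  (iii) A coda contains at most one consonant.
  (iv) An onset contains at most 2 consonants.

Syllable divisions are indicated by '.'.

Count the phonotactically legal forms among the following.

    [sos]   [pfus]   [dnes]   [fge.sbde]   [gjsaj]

0

[sos] — violates constraint (i): syllable 1 coda contains /s/ → phonotactically illegal
[pfus] — violates constraint (i): syllable 1 coda contains /s/ → phonotactically illegal
[dnes] — violates constraint (i): syllable 1 coda contains /s/ → phonotactically illegal
[fge.sbde] — violates constraint (iv): syllable 2 onset /sbd/ has 3 consonants (> 2) → phonotactically illegal
[gjsaj] — violates constraint (iv): syllable 1 onset /gjs/ has 3 consonants (> 2) → phonotactically illegal
No form is phonotactically legal → 0.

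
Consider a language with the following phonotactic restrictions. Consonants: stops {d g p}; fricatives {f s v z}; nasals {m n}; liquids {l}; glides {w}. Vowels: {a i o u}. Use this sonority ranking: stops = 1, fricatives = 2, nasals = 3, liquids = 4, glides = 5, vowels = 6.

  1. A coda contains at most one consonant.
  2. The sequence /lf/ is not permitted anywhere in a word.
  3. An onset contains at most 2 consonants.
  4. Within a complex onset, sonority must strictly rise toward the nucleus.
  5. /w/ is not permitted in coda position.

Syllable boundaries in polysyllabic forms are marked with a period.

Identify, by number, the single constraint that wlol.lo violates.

4

wlol.lo: syllable 1 onset /wl/: /w/ (glide, 5) → /l/ (liquid, 4) does not rise.
This is a violation of constraint 4: "Within a complex onset, sonority must strictly rise toward the nucleus."
The remaining constraints (1, 2, 3, 5) are satisfied.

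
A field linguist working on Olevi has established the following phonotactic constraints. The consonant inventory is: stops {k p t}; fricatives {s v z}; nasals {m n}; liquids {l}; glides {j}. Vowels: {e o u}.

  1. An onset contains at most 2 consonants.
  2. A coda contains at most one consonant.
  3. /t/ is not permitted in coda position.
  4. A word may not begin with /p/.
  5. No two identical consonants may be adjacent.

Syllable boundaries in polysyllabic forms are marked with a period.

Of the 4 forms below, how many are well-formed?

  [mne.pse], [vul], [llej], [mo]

3

[mne.pse] — σ1 onset /mn/ (2C), coda /∅/ ok; σ2 onset /ps/ (2C), coda /∅/ ok → well-formed
[vul] — σ1 onset /v/, coda /l/ ok → well-formed
[llej] — violates constraint 5: adjacent identical consonants /ll/ → ill-formed
[mo] — σ1 onset /m/, coda /∅/ ok → well-formed
Well-formed: [mne.pse], [vul], [mo] → 3.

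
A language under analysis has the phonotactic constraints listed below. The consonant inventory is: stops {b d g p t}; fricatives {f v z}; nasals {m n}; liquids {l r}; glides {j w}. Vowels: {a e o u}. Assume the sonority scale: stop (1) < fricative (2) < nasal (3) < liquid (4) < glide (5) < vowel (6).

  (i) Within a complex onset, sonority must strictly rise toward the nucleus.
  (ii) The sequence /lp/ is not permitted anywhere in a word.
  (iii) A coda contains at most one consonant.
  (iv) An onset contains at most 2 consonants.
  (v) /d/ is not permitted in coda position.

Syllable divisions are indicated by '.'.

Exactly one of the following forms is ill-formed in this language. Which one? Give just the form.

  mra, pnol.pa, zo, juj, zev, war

mra — σ1 onset /mr/ (3→4 rises), coda /∅/ ok → well-formed
pnol.pa — violates constraint (ii): contains banned sequence /lp/ → ill-formed
zo — σ1 onset /z/, coda /∅/ ok → well-formed
juj — σ1 onset /j/, coda /j/ ok → well-formed
zev — σ1 onset /z/, coda /v/ ok → well-formed
war — σ1 onset /w/, coda /r/ ok → well-formed

pnol.pa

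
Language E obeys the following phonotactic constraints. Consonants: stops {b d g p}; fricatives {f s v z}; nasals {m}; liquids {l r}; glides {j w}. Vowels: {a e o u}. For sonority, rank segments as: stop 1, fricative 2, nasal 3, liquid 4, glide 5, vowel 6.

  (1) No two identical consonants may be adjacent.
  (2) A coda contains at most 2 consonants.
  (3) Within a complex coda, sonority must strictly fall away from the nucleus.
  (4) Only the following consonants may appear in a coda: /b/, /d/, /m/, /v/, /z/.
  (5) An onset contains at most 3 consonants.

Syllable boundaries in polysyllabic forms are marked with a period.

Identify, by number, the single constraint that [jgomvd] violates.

[jgomvd]: syllable 1 coda /mvd/ has 3 consonants (> 2).
This is a violation of constraint 2: "A coda contains at most 2 consonants."
The remaining constraints (1, 3, 4, 5) are satisfied.

2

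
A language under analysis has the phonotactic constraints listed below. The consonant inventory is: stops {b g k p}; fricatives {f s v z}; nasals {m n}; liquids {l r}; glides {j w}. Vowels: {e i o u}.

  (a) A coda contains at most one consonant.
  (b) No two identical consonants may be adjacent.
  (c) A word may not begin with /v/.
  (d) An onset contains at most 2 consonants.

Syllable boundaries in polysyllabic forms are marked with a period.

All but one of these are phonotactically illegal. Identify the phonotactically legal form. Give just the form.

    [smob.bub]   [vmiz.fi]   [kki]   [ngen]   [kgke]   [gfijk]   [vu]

[ngen]

[smob.bub] — violates constraint (b): adjacent identical consonants /bb/ → phonotactically illegal
[vmiz.fi] — violates constraint (c): word begins with /v/ → phonotactically illegal
[kki] — violates constraint (b): adjacent identical consonants /kk/ → phonotactically illegal
[ngen] — σ1 onset /ng/ (2C), coda /n/ ok → phonotactically legal
[kgke] — violates constraint (d): syllable 1 onset /kgk/ has 3 consonants (> 2) → phonotactically illegal
[gfijk] — violates constraint (a): syllable 1 coda /jk/ has 2 consonants (> 1) → phonotactically illegal
[vu] — violates constraint (c): word begins with /v/ → phonotactically illegal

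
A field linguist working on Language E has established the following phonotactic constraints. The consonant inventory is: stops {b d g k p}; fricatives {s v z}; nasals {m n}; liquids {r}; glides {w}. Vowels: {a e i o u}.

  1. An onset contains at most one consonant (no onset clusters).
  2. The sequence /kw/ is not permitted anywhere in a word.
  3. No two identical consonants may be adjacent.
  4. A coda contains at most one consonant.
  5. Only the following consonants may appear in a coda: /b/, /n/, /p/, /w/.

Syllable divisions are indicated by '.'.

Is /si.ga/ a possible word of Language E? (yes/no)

yes

/si.ga/ — σ1 onset /s/, coda /∅/ ok; σ2 onset /g/, coda /∅/ ok → permitted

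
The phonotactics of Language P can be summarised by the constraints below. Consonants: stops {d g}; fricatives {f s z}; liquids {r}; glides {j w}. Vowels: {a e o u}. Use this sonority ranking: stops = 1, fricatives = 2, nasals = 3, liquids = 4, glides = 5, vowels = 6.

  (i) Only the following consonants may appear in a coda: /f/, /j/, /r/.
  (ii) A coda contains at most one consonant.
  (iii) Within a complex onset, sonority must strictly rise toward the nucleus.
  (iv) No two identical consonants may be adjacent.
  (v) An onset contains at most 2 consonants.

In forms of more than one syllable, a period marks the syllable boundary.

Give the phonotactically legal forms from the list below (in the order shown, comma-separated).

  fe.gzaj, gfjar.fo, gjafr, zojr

fe.gzaj — σ1 onset /f/, coda /∅/ ok; σ2 onset /gz/ (1→2 rises), coda /j/ ok → phonotactically legal
gfjar.fo — violates constraint (v): syllable 1 onset /gfj/ has 3 consonants (> 2) → phonotactically illegal
gjafr — violates constraint (ii): syllable 1 coda /fr/ has 2 consonants (> 1) → phonotactically illegal
zojr — violates constraint (ii): syllable 1 coda /jr/ has 2 consonants (> 1) → phonotactically illegal

fe.gzaj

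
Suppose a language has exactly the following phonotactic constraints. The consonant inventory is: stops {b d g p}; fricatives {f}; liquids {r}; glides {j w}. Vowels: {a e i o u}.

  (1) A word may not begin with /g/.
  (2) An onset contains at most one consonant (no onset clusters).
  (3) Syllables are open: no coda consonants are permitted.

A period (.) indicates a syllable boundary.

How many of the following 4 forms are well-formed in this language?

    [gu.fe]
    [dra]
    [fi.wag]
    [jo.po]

1

[gu.fe] — violates constraint 1: word begins with /g/ → ill-formed
[dra] — violates constraint 2: syllable 1 onset /dr/ has 2 consonants (> 1) → ill-formed
[fi.wag] — violates constraint 3: syllable 2 coda /g/ has 1 consonant (> 0) → ill-formed
[jo.po] — σ1 onset /j/, coda /∅/ ok; σ2 onset /p/, coda /∅/ ok → well-formed
Well-formed: [jo.po] → 1.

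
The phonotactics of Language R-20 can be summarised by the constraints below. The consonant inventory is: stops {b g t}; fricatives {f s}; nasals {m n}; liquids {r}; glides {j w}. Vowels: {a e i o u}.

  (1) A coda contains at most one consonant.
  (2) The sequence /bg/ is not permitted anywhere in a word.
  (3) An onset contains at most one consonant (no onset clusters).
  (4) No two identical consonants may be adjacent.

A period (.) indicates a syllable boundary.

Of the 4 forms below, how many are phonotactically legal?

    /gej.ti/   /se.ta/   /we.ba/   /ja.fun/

4

/gej.ti/ — σ1 onset /g/, coda /j/ ok; σ2 onset /t/, coda /∅/ ok → phonotactically legal
/se.ta/ — σ1 onset /s/, coda /∅/ ok; σ2 onset /t/, coda /∅/ ok → phonotactically legal
/we.ba/ — σ1 onset /w/, coda /∅/ ok; σ2 onset /b/, coda /∅/ ok → phonotactically legal
/ja.fun/ — σ1 onset /j/, coda /∅/ ok; σ2 onset /f/, coda /n/ ok → phonotactically legal
Phonotactically legal: /gej.ti/, /se.ta/, /we.ba/, /ja.fun/ → 4.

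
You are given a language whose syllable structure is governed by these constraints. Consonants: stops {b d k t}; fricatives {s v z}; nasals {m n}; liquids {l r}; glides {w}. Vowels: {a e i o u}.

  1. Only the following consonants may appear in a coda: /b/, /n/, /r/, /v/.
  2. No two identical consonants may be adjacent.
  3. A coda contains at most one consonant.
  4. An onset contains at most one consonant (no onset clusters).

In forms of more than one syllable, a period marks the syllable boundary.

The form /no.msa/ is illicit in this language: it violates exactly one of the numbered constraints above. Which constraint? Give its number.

/no.msa/: syllable 2 onset /ms/ has 2 consonants (> 1).
This is a violation of constraint 4: "An onset contains at most one consonant (no onset clusters)."
The remaining constraints (1, 2, 3) are satisfied.

4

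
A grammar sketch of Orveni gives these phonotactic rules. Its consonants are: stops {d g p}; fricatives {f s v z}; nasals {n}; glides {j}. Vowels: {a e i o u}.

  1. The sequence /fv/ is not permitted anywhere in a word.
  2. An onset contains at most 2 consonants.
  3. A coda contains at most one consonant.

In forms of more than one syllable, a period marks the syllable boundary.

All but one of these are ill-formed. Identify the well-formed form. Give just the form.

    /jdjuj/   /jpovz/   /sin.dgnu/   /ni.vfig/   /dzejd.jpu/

/ni.vfig/

/jdjuj/ — violates constraint 2: syllable 1 onset /jdj/ has 3 consonants (> 2) → ill-formed
/jpovz/ — violates constraint 3: syllable 1 coda /vz/ has 2 consonants (> 1) → ill-formed
/sin.dgnu/ — violates constraint 2: syllable 2 onset /dgn/ has 3 consonants (> 2) → ill-formed
/ni.vfig/ — σ1 onset /n/, coda /∅/ ok; σ2 onset /vf/ (2C), coda /g/ ok → well-formed
/dzejd.jpu/ — violates constraint 3: syllable 1 coda /jd/ has 2 consonants (> 1) → ill-formed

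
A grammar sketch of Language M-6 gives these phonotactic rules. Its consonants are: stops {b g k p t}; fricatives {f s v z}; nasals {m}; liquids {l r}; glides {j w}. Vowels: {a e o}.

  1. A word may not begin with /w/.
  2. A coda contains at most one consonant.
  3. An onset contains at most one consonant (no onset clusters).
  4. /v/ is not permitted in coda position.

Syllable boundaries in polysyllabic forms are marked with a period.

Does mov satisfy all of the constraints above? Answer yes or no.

no

mov — violates constraint 4: syllable 1 coda contains /v/ → ill-formed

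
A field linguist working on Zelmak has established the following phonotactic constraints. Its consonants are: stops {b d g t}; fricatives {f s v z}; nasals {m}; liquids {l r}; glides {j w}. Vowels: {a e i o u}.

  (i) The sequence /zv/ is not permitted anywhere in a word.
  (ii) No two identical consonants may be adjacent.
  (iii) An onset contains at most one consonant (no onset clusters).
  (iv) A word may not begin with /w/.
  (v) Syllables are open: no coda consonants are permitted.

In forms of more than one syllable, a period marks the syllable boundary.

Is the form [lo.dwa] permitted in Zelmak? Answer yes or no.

no

[lo.dwa] — violates constraint (iii): syllable 2 onset /dw/ has 2 consonants (> 1) → not permitted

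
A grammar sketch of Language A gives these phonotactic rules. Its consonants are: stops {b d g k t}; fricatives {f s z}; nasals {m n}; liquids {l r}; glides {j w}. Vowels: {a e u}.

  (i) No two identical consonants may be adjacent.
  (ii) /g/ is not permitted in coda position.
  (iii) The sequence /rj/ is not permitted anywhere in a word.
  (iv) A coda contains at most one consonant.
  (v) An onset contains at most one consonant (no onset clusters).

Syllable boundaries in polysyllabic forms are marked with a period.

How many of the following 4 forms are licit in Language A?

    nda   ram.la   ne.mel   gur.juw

2

nda — violates constraint (v): syllable 1 onset /nd/ has 2 consonants (> 1) → illicit
ram.la — σ1 onset /r/, coda /m/ ok; σ2 onset /l/, coda /∅/ ok → licit
ne.mel — σ1 onset /n/, coda /∅/ ok; σ2 onset /m/, coda /l/ ok → licit
gur.juw — violates constraint (iii): contains banned sequence /rj/ → illicit
Licit: ram.la, ne.mel → 2.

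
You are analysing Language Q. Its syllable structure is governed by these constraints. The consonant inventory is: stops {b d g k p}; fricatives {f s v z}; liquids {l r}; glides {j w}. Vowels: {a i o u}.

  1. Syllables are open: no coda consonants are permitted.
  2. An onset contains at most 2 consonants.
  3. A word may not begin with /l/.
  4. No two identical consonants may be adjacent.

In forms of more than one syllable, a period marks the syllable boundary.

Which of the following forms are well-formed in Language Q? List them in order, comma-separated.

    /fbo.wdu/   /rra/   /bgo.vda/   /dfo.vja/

/fbo.wdu/ — σ1 onset /fb/ (2C), coda /∅/ ok; σ2 onset /wd/ (2C), coda /∅/ ok → well-formed
/rra/ — violates constraint 4: adjacent identical consonants /rr/ → ill-formed
/bgo.vda/ — σ1 onset /bg/ (2C), coda /∅/ ok; σ2 onset /vd/ (2C), coda /∅/ ok → well-formed
/dfo.vja/ — σ1 onset /df/ (2C), coda /∅/ ok; σ2 onset /vj/ (2C), coda /∅/ ok → well-formed

/fbo.wdu/, /bgo.vda/, /dfo.vja/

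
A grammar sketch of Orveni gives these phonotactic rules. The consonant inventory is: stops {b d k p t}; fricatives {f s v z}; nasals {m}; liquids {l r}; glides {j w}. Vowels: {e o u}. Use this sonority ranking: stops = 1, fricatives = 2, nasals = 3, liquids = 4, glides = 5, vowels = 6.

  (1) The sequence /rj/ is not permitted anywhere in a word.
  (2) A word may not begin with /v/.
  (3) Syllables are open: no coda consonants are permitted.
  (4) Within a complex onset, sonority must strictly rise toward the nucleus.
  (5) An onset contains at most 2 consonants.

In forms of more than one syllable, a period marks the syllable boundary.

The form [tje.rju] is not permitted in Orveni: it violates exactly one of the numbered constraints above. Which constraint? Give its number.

[tje.rju]: contains banned sequence /rj/.
This is a violation of constraint 1: "The sequence /rj/ is not permitted anywhere in a word."
The remaining constraints (2, 3, 4, 5) are satisfied.

1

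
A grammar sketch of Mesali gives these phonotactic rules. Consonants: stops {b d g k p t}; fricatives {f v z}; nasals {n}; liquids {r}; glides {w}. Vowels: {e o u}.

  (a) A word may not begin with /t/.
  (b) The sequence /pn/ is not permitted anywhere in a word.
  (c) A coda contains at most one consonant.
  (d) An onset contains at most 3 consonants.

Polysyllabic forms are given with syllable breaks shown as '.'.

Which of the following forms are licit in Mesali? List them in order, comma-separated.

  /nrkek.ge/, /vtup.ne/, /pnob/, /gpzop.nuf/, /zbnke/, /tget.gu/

/nrkek.ge/

/nrkek.ge/ — σ1 onset /nrk/ (3C), coda /k/ ok; σ2 onset /g/, coda /∅/ ok → licit
/vtup.ne/ — violates constraint (b): contains banned sequence /pn/ → illicit
/pnob/ — violates constraint (b): contains banned sequence /pn/ → illicit
/gpzop.nuf/ — violates constraint (b): contains banned sequence /pn/ → illicit
/zbnke/ — violates constraint (d): syllable 1 onset /zbnk/ has 4 consonants (> 3) → illicit
/tget.gu/ — violates constraint (a): word begins with /t/ → illicit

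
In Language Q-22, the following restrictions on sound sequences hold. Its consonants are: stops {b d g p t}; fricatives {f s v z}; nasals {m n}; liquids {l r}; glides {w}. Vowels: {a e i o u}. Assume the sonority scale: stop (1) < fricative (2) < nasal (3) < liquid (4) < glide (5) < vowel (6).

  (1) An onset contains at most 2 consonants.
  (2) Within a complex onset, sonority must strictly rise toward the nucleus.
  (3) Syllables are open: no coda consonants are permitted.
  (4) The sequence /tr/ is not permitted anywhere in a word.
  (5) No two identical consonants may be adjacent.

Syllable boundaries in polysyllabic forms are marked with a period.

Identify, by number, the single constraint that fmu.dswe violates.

1

fmu.dswe: syllable 2 onset /dsw/ has 3 consonants (> 2).
This is a violation of constraint 1: "An onset contains at most 2 consonants."
The remaining constraints (2, 3, 4, 5) are satisfied.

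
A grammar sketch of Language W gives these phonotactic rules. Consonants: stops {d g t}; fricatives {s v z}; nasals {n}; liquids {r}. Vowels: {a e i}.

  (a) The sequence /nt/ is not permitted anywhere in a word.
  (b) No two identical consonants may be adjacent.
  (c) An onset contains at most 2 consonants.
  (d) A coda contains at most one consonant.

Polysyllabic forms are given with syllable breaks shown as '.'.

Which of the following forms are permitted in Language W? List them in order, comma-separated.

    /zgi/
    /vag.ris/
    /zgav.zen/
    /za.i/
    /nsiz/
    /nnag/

/zgi/ — σ1 onset /zg/ (2C), coda /∅/ ok → permitted
/vag.ris/ — σ1 onset /v/, coda /g/ ok; σ2 onset /r/, coda /s/ ok → permitted
/zgav.zen/ — σ1 onset /zg/ (2C), coda /v/ ok; σ2 onset /z/, coda /n/ ok → permitted
/za.i/ — σ1 onset /z/, coda /∅/ ok; σ2 onset /∅/, coda /∅/ ok → permitted
/nsiz/ — σ1 onset /ns/ (2C), coda /z/ ok → permitted
/nnag/ — violates constraint (b): adjacent identical consonants /nn/ → not permitted

/zgi/, /vag.ris/, /zgav.zen/, /za.i/, /nsiz/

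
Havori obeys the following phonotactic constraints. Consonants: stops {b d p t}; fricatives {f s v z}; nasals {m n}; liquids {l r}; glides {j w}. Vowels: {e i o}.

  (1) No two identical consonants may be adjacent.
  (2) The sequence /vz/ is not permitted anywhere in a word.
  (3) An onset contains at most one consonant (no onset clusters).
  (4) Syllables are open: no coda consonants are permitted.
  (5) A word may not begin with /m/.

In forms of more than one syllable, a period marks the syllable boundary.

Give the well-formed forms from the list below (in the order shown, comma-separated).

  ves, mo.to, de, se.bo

ves — violates constraint 4: syllable 1 coda /s/ has 1 consonant (> 0) → ill-formed
mo.to — violates constraint 5: word begins with /m/ → ill-formed
de — σ1 onset /d/, coda /∅/ ok → well-formed
se.bo — σ1 onset /s/, coda /∅/ ok; σ2 onset /b/, coda /∅/ ok → well-formed

de, se.bo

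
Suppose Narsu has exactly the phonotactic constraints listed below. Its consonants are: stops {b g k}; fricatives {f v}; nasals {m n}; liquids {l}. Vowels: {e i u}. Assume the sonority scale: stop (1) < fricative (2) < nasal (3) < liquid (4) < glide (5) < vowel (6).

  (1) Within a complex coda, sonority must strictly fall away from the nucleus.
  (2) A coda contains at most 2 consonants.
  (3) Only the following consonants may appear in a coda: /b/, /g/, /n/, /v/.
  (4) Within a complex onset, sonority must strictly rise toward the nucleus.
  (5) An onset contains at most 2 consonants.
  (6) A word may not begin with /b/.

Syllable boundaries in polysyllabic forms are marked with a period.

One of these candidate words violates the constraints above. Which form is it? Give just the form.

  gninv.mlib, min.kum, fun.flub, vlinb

min.kum

gninv.mlib — σ1 onset /gn/ (1→3 rises), coda /nv/ (3→2 falls) ok; σ2 onset /ml/ (3→4 rises), coda /b/ ok → well-formed
min.kum — violates constraint 3: syllable 2 coda contains /m/, which is not a licensed coda consonant → ill-formed
fun.flub — σ1 onset /f/, coda /n/ ok; σ2 onset /fl/ (2→4 rises), coda /b/ ok → well-formed
vlinb — σ1 onset /vl/ (2→4 rises), coda /nb/ (3→1 falls) ok → well-formed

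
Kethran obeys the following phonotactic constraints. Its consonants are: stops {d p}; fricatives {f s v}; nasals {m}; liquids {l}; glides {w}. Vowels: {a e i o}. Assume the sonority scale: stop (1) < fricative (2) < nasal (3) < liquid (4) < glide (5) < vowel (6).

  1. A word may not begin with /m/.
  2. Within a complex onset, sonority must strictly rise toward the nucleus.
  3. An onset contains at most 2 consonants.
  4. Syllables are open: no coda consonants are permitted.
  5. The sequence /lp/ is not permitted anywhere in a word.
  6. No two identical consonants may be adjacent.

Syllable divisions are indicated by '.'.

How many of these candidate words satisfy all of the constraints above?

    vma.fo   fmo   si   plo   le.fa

vma.fo — σ1 onset /vm/ (2→3 rises), coda /∅/ ok; σ2 onset /f/, coda /∅/ ok → phonotactically legal
fmo — σ1 onset /fm/ (2→3 rises), coda /∅/ ok → phonotactically legal
si — σ1 onset /s/, coda /∅/ ok → phonotactically legal
plo — σ1 onset /pl/ (1→4 rises), coda /∅/ ok → phonotactically legal
le.fa — σ1 onset /l/, coda /∅/ ok; σ2 onset /f/, coda /∅/ ok → phonotactically legal
Phonotactically legal: vma.fo, fmo, si, plo, le.fa → 5.

5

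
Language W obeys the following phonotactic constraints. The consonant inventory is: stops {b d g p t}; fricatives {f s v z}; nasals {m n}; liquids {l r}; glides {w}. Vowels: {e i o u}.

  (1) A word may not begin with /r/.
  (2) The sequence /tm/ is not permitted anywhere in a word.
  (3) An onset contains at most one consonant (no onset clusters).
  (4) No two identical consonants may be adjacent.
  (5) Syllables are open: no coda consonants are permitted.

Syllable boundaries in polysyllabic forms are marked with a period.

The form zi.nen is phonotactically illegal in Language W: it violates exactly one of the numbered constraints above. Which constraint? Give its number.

zi.nen: syllable 2 coda /n/ has 1 consonant (> 0).
This is a violation of constraint 5: "Syllables are open: no coda consonants are permitted."
The remaining constraints (1, 2, 3, 4) are satisfied.

5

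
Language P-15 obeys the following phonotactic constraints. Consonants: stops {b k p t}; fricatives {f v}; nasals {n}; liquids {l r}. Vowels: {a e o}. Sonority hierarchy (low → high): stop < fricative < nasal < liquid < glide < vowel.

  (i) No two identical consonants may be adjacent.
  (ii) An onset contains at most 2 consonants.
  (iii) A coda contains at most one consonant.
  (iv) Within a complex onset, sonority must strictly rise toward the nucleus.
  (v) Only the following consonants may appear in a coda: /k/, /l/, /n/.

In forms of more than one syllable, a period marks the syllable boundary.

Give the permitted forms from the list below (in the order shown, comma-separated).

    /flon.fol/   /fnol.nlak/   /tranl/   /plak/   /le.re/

/flon.fol/, /fnol.nlak/, /plak/, /le.re/

/flon.fol/ — σ1 onset /fl/ (2→4 rises), coda /n/ ok; σ2 onset /f/, coda /l/ ok → permitted
/fnol.nlak/ — σ1 onset /fn/ (2→3 rises), coda /l/ ok; σ2 onset /nl/ (3→4 rises), coda /k/ ok → permitted
/tranl/ — violates constraint (iii): syllable 1 coda /nl/ has 2 consonants (> 1) → not permitted
/plak/ — σ1 onset /pl/ (1→4 rises), coda /k/ ok → permitted
/le.re/ — σ1 onset /l/, coda /∅/ ok; σ2 onset /r/, coda /∅/ ok → permitted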